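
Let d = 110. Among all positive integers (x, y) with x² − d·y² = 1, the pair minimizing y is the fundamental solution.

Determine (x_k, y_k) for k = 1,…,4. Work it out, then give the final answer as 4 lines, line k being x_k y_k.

21 2
881 84
36981 3526
1552321 148008

√110 = [10; 2,20, …], period ℓ=2 (even) → k=1
step 0: (10, 1)  from 10·(1,0) + (0,1)
step 1: (21, 2)  from 2·(10,1) + (1,0)
→ (21, 2).  Check: 21²=441, 110·2²=440, difference 1.
(x_2, y_2) = (21·21 + 110·2·2, 21·2 + 2·21) = (881, 84)
(x_3, y_3) = (21·881 + 110·2·84, 21·84 + 2·881) = (36981, 3526)
(x_4, y_4) = (21·36981 + 110·2·3526, 21·3526 + 2·36981) = (1552321, 148008)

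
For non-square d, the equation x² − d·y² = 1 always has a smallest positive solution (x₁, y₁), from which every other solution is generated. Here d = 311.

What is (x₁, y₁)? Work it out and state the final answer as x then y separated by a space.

16883880 957397

d=311: √d = [17; 1,1,1,2,1,…,1,1,34] (ℓ=16, even), read p_15/q_15
step 0: (17, 1)  from 17·(1,0) + (0,1)
step 1: (18, 1)  from 1·(17,1) + (1,0)
…
step 3: (53, 3)  from 1·(35,2) + (18,1)
…
step 8: (71158, 4035)  from 17·(4109,233) + (1305,74)
…
step 14: (10724507, 608131)  from 1·(6159373,349266) + (4565134,258865)
step 15: (16883880, 957397)  from 1·(10724507,608131) + (6159373,349266)
(x₁, y₁) = (16883880, 957397);  16883880² − 311·957397² = 1 ✓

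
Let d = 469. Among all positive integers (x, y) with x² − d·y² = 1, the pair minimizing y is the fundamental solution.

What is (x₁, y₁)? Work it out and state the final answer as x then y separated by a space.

137215 6336

√469 → a₀=21, period (1,1,1,10,6,10,1,1,1,42); ℓ=10 even so k=9
step 0: (21, 1)  from 21·(1,0) + (0,1)
…
step 2: (43, 2)  from 1·(22,1) + (21,1)
…
step 4: (693, 32)  from 10·(65,3) + (43,2)
step 5: (4223, 195)  from 6·(693,32) + (65,3)
…
step 7: (47146, 2177)  from 1·(42923,1982) + (4223,195)
step 8: (90069, 4159)  from 1·(47146,2177) + (42923,1982)
step 9: (137215, 6336)  from 1·(90069,4159) + (47146,2177)
→ (137215, 6336).  Check: 137215²=18827956225, 469·6336²=18827956224, difference 1.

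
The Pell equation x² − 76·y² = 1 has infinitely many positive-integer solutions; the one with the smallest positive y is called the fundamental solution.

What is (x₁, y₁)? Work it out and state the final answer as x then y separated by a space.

57799 6630

[8; 1,2,1,1,5,4,5,1,1,2,1,16] for √76; ℓ=12 ⇒ convergent index 11
a_0=8:  p_0=8·1+0=8,  q_0=8·0+1=1
…
a_2=2:  p_2=2·9+8=26,  q_2=2·1+1=3
a_3=1:  p_3=1·26+9=35,  q_3=1·3+1=4
a_4=1:  p_4=1·35+26=61,  q_4=1·4+3=7
a_5=5:  p_5=5·61+35=340,  q_5=5·7+4=39
a_6=4:  p_6=4·340+61=1421,  q_6=4·39+7=163
a_7=5:  p_7=5·1421+340=7445,  q_7=5·163+39=854
…
a_9=1:  p_9=1·8866+7445=16311,  q_9=1·1017+854=1871
a_10=2:  p_10=2·16311+8866=41488,  q_10=2·1871+1017=4759
a_11=1:  p_11=1·41488+16311=57799,  q_11=1·4759+1871=6630
→ (57799, 6630).  Check: 57799²=3340724401, 76·6630²=3340724400, difference 1.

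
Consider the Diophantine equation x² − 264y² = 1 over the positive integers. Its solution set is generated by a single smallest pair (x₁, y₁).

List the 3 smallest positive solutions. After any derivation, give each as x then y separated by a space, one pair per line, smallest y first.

d=264: √d = [16; 4,32] (ℓ=2, even), read p_1/q_1
i=0: a=16 ⇒ p=16, q=1
i=1: a=4 ⇒ p=65, q=4
fundamental: x₁=65, y₁=4  (since 4225 − 264·16 = 1)
n=2: (65,4)∘(65,4) = (65·65+264·4·4, 65·4+4·65) = (8449,520)
n=3: (8449,520)∘(65,4) = (65·8449+264·4·520, 65·520+4·8449) = (1098305,67596)

65 4
8449 520
1098305 67596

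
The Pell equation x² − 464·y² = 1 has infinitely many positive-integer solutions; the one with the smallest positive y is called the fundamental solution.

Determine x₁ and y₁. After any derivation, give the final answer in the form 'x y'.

9801 455

d=464: √d = [21; 1,1,5,1,1,1,5,1,1,42] (ℓ=10, even), read p_9/q_9
step 0: (21, 1)  from 21·(1,0) + (0,1)
step 1: (22, 1)  from 1·(21,1) + (1,0)
…
step 3: (237, 11)  from 5·(43,2) + (22,1)
…
step 8: (5299, 246)  from 1·(4502,209) + (797,37)
step 9: (9801, 455)  from 1·(5299,246) + (4502,209)
(x₁, y₁) = (9801, 455);  9801² − 464·455² = 1 ✓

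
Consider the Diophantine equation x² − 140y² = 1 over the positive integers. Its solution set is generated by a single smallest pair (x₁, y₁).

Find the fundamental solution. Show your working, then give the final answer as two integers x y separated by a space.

71 6

√140 → a₀=11, period (1,4,1,22); ℓ=4 even so k=3
i=0: a=11 ⇒ p=11, q=1
i=1: a=1 ⇒ p=12, q=1
i=2: a=4 ⇒ p=59, q=5
i=3: a=1 ⇒ p=71, q=6
→ (71, 6).  Check: 71²=5041, 140·6²=5040, difference 1.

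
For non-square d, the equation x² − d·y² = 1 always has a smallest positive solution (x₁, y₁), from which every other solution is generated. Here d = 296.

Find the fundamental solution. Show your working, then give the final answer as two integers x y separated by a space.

[17; 4,1,7,1,4,34] for √296; ℓ=6 ⇒ convergent index 5
step 0: (17, 1)  from 17·(1,0) + (0,1)
…
step 2: (86, 5)  from 1·(69,4) + (17,1)
step 3: (671, 39)  from 7·(86,5) + (69,4)
step 4: (757, 44)  from 1·(671,39) + (86,5)
step 5: (3699, 215)  from 4·(757,44) + (671,39)
→ (3699, 215).  Check: 3699²=13682601, 296·215²=13682600, difference 1.

3699 215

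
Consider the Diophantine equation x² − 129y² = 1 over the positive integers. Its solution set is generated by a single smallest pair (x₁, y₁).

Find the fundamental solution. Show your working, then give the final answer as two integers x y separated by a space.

16855 1484

√129 → a₀=11, period (2,1,3,1,6,1,3,1,2,22); ℓ=10 even so k=9
a_0=11:  p_0=11·1+0=11,  q_0=11·0+1=1
…
a_8=1:  p_8=1·4793+1238=6031,  q_8=1·422+109=531
a_9=2:  p_9=2·6031+4793=16855,  q_9=2·531+422=1484
(x₁, y₁) = (16855, 1484);  16855² − 129·1484² = 1 ✓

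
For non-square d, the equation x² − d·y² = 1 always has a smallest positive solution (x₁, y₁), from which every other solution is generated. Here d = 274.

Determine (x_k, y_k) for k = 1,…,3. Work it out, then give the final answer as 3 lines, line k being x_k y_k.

3959299 239190
31352097142801 1894049455620
248264653730785753699 14998216231173381570

[16; 1,1,4,4,1,1,32] for √274; ℓ=7 ⇒ convergent index 13
a_0=16:  p_0=16·1+0=16,  q_0=16·0+1=1
a_1=1:  p_1=1·16+1=17,  q_1=1·1+0=1
…
a_4=4:  p_4=4·149+33=629,  q_4=4·9+2=38
a_5=1:  p_5=1·629+149=778,  q_5=1·38+9=47
a_6=1:  p_6=1·778+629=1407,  q_6=1·47+38=85
a_7=32:  p_7=32·1407+778=45802,  q_7=32·85+47=2767
…
a_9=1:  p_9=1·47209+45802=93011,  q_9=1·2852+2767=5619
…
a_11=4:  p_11=4·419253+93011=1770023,  q_11=4·25328+5619=106931
a_12=1:  p_12=1·1770023+419253=2189276,  q_12=1·106931+25328=132259
a_13=1:  p_13=1·2189276+1770023=3959299,  q_13=1·132259+106931=239190
fundamental: x₁=3959299, y₁=239190  (since 15676048571401 − 274·57211856100 = 1)
k=2:  x_2 = 3959299·3959299+274·239190·239190 = 31352097142801,  y_2 = 3959299·239190+239190·3959299 = 1894049455620
k=3:  x_3 = 3959299·31352097142801+274·239190·1894049455620 = 248264653730785753699,  y_3 = 3959299·1894049455620+239190·31352097142801 = 14998216231173381570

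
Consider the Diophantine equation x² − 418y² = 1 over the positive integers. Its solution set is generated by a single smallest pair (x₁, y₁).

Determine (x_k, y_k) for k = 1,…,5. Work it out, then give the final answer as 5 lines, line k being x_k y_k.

[20; 2,4,20,4,2,40] for √418; ℓ=6 ⇒ convergent index 5
i=0: a=20 ⇒ p=20, q=1
…
i=3: a=20 ⇒ p=3721, q=182
i=4: a=4 ⇒ p=15068, q=737
i=5: a=2 ⇒ p=33857, q=1656
→ (33857, 1656).  Check: 33857²=1146296449, 418·1656²=1146296448, difference 1.
(33857+1656√418)^2 = 2292592897 + 112134384√418
(33857+1656√418)^3 = 155240635393601 + 7593067676520√418
(33857+1656√418)^4 = 10511964382749705217 + 514156984535740896√418
(33857+1656√418)^5 = 711807156058272903670337 + 34815626043260091355224√418

33857 1656
2292592897 112134384
155240635393601 7593067676520
10511964382749705217 514156984535740896
711807156058272903670337 34815626043260091355224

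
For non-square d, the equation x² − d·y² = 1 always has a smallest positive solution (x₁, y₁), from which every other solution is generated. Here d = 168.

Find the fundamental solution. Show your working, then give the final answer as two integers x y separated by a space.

13 1

√168 = [12; 1,24, …], period ℓ=2 (even) → k=1
i=0: a=12 ⇒ p=12, q=1
i=1: a=1 ⇒ p=13, q=1
fundamental: x₁=13, y₁=1  (since 169 − 168·1 = 1)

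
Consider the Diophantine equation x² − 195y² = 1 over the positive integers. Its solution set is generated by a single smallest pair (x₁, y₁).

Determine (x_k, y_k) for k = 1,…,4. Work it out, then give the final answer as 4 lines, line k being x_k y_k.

d=195: √d = [13; 1,26] (ℓ=2, even), read p_1/q_1
a_0=13:  p_0=13·1+0=13,  q_0=13·0+1=1
a_1=1:  p_1=1·13+1=14,  q_1=1·1+0=1
(x₁, y₁) = (14, 1);  14² − 195·1² = 1 ✓
(14+1√195)^2 = 391 + 28√195
(14+1√195)^3 = 10934 + 783√195
(14+1√195)^4 = 305761 + 21896√195

14 1
391 28
10934 783
305761 21896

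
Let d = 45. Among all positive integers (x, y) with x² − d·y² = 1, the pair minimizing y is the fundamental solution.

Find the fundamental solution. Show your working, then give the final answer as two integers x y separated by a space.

161 24

√45 = [6; 1,2,2,2,1,12, …], period ℓ=6 (even) → k=5
step 0: (6, 1)  from 6·(1,0) + (0,1)
…
step 2: (20, 3)  from 2·(7,1) + (6,1)
step 3: (47, 7)  from 2·(20,3) + (7,1)
step 4: (114, 17)  from 2·(47,7) + (20,3)
step 5: (161, 24)  from 1·(114,17) + (47,7)
fundamental: x₁=161, y₁=24  (since 25921 − 45·576 = 1)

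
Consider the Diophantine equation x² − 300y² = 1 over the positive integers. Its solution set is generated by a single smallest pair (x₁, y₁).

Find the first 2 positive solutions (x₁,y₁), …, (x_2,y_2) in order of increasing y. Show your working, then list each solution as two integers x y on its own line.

[17; 3,8,3,34] for √300; ℓ=4 ⇒ convergent index 3
a_0=17:  p_0=17·1+0=17,  q_0=17·0+1=1
a_1=3:  p_1=3·17+1=52,  q_1=3·1+0=3
a_2=8:  p_2=8·52+17=433,  q_2=8·3+1=25
a_3=3:  p_3=3·433+52=1351,  q_3=3·25+3=78
fundamental: x₁=1351, y₁=78  (since 1825201 − 300·6084 = 1)
k=2:  x_2 = 1351·1351+300·78·78 = 3650401,  y_2 = 1351·78+78·1351 = 210756

1351 78
3650401 210756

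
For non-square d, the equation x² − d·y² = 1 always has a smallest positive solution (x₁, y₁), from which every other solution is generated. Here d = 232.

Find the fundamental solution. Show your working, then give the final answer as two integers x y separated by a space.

19603 1287

[15; 4,3,7,3,4,30] for √232; ℓ=6 ⇒ convergent index 5
a_0=15:  p_0=15·1+0=15,  q_0=15·0+1=1
a_1=4:  p_1=4·15+1=61,  q_1=4·1+0=4
…
a_3=7:  p_3=7·198+61=1447,  q_3=7·13+4=95
a_4=3:  p_4=3·1447+198=4539,  q_4=3·95+13=298
a_5=4:  p_5=4·4539+1447=19603,  q_5=4·298+95=1287
(x₁, y₁) = (19603, 1287);  19603² − 232·1287² = 1 ✓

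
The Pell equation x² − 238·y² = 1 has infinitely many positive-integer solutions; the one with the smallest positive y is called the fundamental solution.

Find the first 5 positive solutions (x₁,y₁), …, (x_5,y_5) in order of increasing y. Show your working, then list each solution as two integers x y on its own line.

√238 = [15; 2,2,1,14,1,2,2,30, …], period ℓ=8 (even) → k=7
step 0: (15, 1)  from 15·(1,0) + (0,1)
step 1: (31, 2)  from 2·(15,1) + (1,0)
step 2: (77, 5)  from 2·(31,2) + (15,1)
step 3: (108, 7)  from 1·(77,5) + (31,2)
step 4: (1589, 103)  from 14·(108,7) + (77,5)
…
step 6: (4983, 323)  from 2·(1697,110) + (1589,103)
step 7: (11663, 756)  from 2·(4983,323) + (1697,110)
fundamental: x₁=11663, y₁=756  (since 136025569 − 238·571536 = 1)
(x_2, y_2) = (11663·11663 + 238·756·756, 11663·756 + 756·11663) = (272051137, 17634456)
(x_3, y_3) = (11663·272051137 + 238·756·17634456, 11663·17634456 + 756·272051137) = (6345864809999, 411341319900)
(x_4, y_4) = (11663·6345864809999 + 238·756·411341319900, 11663·411341319900 + 756·6345864809999) = (148023642285985537, 9594947610352944)
(x_5, y_5) = (11663·148023642285985537 + 238·756·9594947610352944, 11663·9594947610352944 + 756·148023642285985537) = (3452799473617033826063, 223811747547751451844)

11663 756
272051137 17634456
6345864809999 411341319900
148023642285985537 9594947610352944
3452799473617033826063 223811747547751451844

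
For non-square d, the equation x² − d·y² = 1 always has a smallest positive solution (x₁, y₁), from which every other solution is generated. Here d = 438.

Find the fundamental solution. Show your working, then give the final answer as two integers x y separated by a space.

293 14

[20; 1,12,1,40] for √438; ℓ=4 ⇒ convergent index 3
k=0  a_k=20  p_k/q_k = 20/1
k=1  a_k=1  p_k/q_k = 21/1
k=2  a_k=12  p_k/q_k = 272/13
k=3  a_k=1  p_k/q_k = 293/14
→ (293, 14).  Check: 293²=85849, 438·14²=85848, difference 1.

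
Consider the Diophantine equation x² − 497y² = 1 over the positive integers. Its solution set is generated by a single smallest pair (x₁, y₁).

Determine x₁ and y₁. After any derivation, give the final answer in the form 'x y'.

1201887 53912

√497 → a₀=22, period (3,2,2,5,6,5,2,2,3,44); ℓ=10 even so k=9
k=0  a_k=22  p_k/q_k = 22/1
…
k=4  a_k=5  p_k/q_k = 2051/92
k=5  a_k=6  p_k/q_k = 12685/569
k=6  a_k=5  p_k/q_k = 65476/2937
…
k=8  a_k=2  p_k/q_k = 352750/15823
k=9  a_k=3  p_k/q_k = 1201887/53912
→ (1201887, 53912).  Check: 1201887²=1444532360769, 497·53912²=1444532360768, difference 1.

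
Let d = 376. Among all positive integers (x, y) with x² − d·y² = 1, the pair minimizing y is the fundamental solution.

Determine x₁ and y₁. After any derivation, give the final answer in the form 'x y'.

2143295 110532

d=376: √d = [19; 2,1,1,3,1,…,1,2,38] (ℓ=16, even), read p_15/q_15
step 0: (19, 1)  from 19·(1,0) + (0,1)
step 1: (39, 2)  from 2·(19,1) + (1,0)
…
step 3: (97, 5)  from 1·(58,3) + (39,2)
step 4: (349, 18)  from 3·(97,5) + (58,3)
step 5: (446, 23)  from 1·(349,18) + (97,5)
step 6: (1241, 64)  from 2·(446,23) + (349,18)
step 7: (2928, 151)  from 2·(1241,64) + (446,23)
step 8: (12953, 668)  from 4·(2928,151) + (1241,64)
step 9: (28834, 1487)  from 2·(12953,668) + (2928,151)
step 10: (70621, 3642)  from 2·(28834,1487) + (12953,668)
…
step 12: (368986, 19029)  from 3·(99455,5129) + (70621,3642)
step 13: (468441, 24158)  from 1·(368986,19029) + (99455,5129)
step 14: (837427, 43187)  from 1·(468441,24158) + (368986,19029)
step 15: (2143295, 110532)  from 2·(837427,43187) + (468441,24158)
(x₁, y₁) = (2143295, 110532);  2143295² − 376·110532² = 1 ✓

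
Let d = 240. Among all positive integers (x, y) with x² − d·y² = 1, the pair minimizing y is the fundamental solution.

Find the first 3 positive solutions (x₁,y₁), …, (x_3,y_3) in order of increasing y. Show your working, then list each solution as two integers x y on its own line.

d=240: √d = [15; 2,30] (ℓ=2, even), read p_1/q_1
i=0: a=15 ⇒ p=15, q=1
i=1: a=2 ⇒ p=31, q=2
(x₁, y₁) = (31, 2);  31² − 240·2² = 1 ✓
(x_2, y_2) = (31·31 + 240·2·2, 31·2 + 2·31) = (1921, 124)
(x_3, y_3) = (31·1921 + 240·2·124, 31·124 + 2·1921) = (119071, 7686)

31 2
1921 124
119071 7686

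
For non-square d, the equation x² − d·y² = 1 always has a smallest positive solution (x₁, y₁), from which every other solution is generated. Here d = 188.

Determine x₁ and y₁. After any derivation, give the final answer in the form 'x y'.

4607 336

√188 = [13; 1,2,2,6,2,2,1,26, …], period ℓ=8 (even) → k=7
a_0=13:  p_0=13·1+0=13,  q_0=13·0+1=1
…
a_2=2:  p_2=2·14+13=41,  q_2=2·1+1=3
…
a_5=2:  p_5=2·617+96=1330,  q_5=2·45+7=97
a_6=2:  p_6=2·1330+617=3277,  q_6=2·97+45=239
a_7=1:  p_7=1·3277+1330=4607,  q_7=1·239+97=336
fundamental: x₁=4607, y₁=336  (since 21224449 − 188·112896 = 1)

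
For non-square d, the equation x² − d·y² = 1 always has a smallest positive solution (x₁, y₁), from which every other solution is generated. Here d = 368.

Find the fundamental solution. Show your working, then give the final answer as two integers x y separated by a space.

1151 60

d=368: √d = [19; 5,2,5,38] (ℓ=4, even), read p_3/q_3
a_0=19:  p_0=19·1+0=19,  q_0=19·0+1=1
a_1=5:  p_1=5·19+1=96,  q_1=5·1+0=5
a_2=2:  p_2=2·96+19=211,  q_2=2·5+1=11
a_3=5:  p_3=5·211+96=1151,  q_3=5·11+5=60
(x₁, y₁) = (1151, 60);  1151² − 368·60² = 1 ✓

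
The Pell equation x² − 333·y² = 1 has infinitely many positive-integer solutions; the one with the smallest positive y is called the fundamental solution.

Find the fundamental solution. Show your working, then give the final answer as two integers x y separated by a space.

√333 → a₀=18, period (4,36); ℓ=2 even so k=1
k=0  a_k=18  p_k/q_k = 18/1
k=1  a_k=4  p_k/q_k = 73/4
→ (73, 4).  Check: 73²=5329, 333·4²=5328, difference 1.

73 4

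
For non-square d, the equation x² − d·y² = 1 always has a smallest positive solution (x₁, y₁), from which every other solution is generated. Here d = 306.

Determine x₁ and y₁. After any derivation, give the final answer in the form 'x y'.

√306 = [17; 2,34, …], period ℓ=2 (even) → k=1
a_0=17:  p_0=17·1+0=17,  q_0=17·0+1=1
a_1=2:  p_1=2·17+1=35,  q_1=2·1+0=2
fundamental: x₁=35, y₁=2  (since 1225 − 306·4 = 1)

35 2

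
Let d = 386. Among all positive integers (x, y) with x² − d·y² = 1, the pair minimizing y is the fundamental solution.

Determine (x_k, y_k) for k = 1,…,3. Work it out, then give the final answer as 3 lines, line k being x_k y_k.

111555 5678
24889036049 1266818580
5552992832780835 282639893378122

[19; 1,1,1,4,1,18,1,4,1,1,1,38] for √386; ℓ=12 ⇒ convergent index 11
k=0  a_k=19  p_k/q_k = 19/1
k=1  a_k=1  p_k/q_k = 20/1
k=2  a_k=1  p_k/q_k = 39/2
k=3  a_k=1  p_k/q_k = 59/3
k=4  a_k=4  p_k/q_k = 275/14
…
k=6  a_k=18  p_k/q_k = 6287/320
k=7  a_k=1  p_k/q_k = 6621/337
k=8  a_k=4  p_k/q_k = 32771/1668
k=9  a_k=1  p_k/q_k = 39392/2005
k=10  a_k=1  p_k/q_k = 72163/3673
k=11  a_k=1  p_k/q_k = 111555/5678
fundamental: x₁=111555, y₁=5678  (since 12444518025 − 386·32239684 = 1)
k=2:  x_2 = 111555·111555+386·5678·5678 = 24889036049,  y_2 = 111555·5678+5678·111555 = 1266818580
k=3:  x_3 = 111555·24889036049+386·5678·1266818580 = 5552992832780835,  y_3 = 111555·1266818580+5678·24889036049 = 282639893378122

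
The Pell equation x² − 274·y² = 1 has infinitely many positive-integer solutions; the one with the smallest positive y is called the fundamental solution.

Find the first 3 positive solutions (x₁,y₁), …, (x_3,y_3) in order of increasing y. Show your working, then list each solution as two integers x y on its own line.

d=274: √d = [16; 1,1,4,4,1,1,32] (ℓ=7, odd), read p_13/q_13
k=0  a_k=16  p_k/q_k = 16/1
k=1  a_k=1  p_k/q_k = 17/1
…
k=4  a_k=4  p_k/q_k = 629/38
…
k=6  a_k=1  p_k/q_k = 1407/85
k=7  a_k=32  p_k/q_k = 45802/2767
…
k=9  a_k=1  p_k/q_k = 93011/5619
…
k=11  a_k=4  p_k/q_k = 1770023/106931
k=12  a_k=1  p_k/q_k = 2189276/132259
k=13  a_k=1  p_k/q_k = 3959299/239190
→ (3959299, 239190).  Check: 3959299²=15676048571401, 274·239190²=15676048571400, difference 1.
(3959299+239190√274)^2 = 31352097142801 + 1894049455620√274
(3959299+239190√274)^3 = 248264653730785753699 + 14998216231173381570√274

3959299 239190
31352097142801 1894049455620
248264653730785753699 14998216231173381570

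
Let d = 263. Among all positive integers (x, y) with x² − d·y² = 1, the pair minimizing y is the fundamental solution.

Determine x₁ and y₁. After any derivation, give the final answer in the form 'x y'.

139128 8579

d=263: √d = [16; 4,1,1,1,1,15,1,1,1,1,4,32] (ℓ=12, even), read p_11/q_11
i=0: a=16 ⇒ p=16, q=1
…
i=9: a=1 ⇒ p=18212, q=1123
i=10: a=1 ⇒ p=30229, q=1864
i=11: a=4 ⇒ p=139128, q=8579
→ (139128, 8579).  Check: 139128²=19356600384, 263·8579²=19356600383, difference 1.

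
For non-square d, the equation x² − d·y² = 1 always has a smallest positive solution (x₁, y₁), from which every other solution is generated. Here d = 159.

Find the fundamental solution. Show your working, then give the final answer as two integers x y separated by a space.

1324 105

√159 → a₀=12, period (1,1,1,1,3,1,1,1,1,24); ℓ=10 even so k=9
a_0=12:  p_0=12·1+0=12,  q_0=12·0+1=1
a_1=1:  p_1=1·12+1=13,  q_1=1·1+0=1
a_2=1:  p_2=1·13+12=25,  q_2=1·1+1=2
a_3=1:  p_3=1·25+13=38,  q_3=1·2+1=3
a_4=1:  p_4=1·38+25=63,  q_4=1·3+2=5
…
a_6=1:  p_6=1·227+63=290,  q_6=1·18+5=23
a_7=1:  p_7=1·290+227=517,  q_7=1·23+18=41
a_8=1:  p_8=1·517+290=807,  q_8=1·41+23=64
a_9=1:  p_9=1·807+517=1324,  q_9=1·64+41=105
→ (1324, 105).  Check: 1324²=1752976, 159·105²=1752975, difference 1.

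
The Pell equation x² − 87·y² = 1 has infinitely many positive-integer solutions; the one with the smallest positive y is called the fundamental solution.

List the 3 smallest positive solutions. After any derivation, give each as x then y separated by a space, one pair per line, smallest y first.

[9; 3,18] for √87; ℓ=2 ⇒ convergent index 1
a_0=9:  p_0=9·1+0=9,  q_0=9·0+1=1
a_1=3:  p_1=3·9+1=28,  q_1=3·1+0=3
→ (28, 3).  Check: 28²=784, 87·3²=783, difference 1.
k=2:  x_2 = 28·28+87·3·3 = 1567,  y_2 = 28·3+3·28 = 168
k=3:  x_3 = 28·1567+87·3·168 = 87724,  y_3 = 28·168+3·1567 = 9405

28 3
1567 168
87724 9405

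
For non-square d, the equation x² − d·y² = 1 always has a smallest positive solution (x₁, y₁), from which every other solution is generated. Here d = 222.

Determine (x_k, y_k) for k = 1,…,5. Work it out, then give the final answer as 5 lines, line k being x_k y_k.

d=222: √d = [14; 1,8,1,28] (ℓ=4, even), read p_3/q_3
k=0  a_k=14  p_k/q_k = 14/1
k=1  a_k=1  p_k/q_k = 15/1
k=2  a_k=8  p_k/q_k = 134/9
k=3  a_k=1  p_k/q_k = 149/10
fundamental: x₁=149, y₁=10  (since 22201 − 222·100 = 1)
n=2: (149,10)∘(149,10) = (149·149+222·10·10, 149·10+10·149) = (44401,2980)
n=3: (44401,2980)∘(149,10) = (149·44401+222·10·2980, 149·2980+10·44401) = (13231349,888030)
n=4: (13231349,888030)∘(149,10) = (149·13231349+222·10·888030, 149·888030+10·13231349) = (3942897601,264629960)
n=5: (3942897601,264629960)∘(149,10) = (149·3942897601+222·10·264629960, 149·264629960+10·3942897601) = (1174970253749,78858840050)

149 10
44401 2980
13231349 888030
3942897601 264629960
1174970253749 78858840050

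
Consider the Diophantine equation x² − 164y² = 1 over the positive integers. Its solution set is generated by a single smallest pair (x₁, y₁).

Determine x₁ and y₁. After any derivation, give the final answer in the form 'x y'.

√164 → a₀=12, period (1,4,6,4,1,24); ℓ=6 even so k=5
i=0: a=12 ⇒ p=12, q=1
…
i=2: a=4 ⇒ p=64, q=5
i=3: a=6 ⇒ p=397, q=31
i=4: a=4 ⇒ p=1652, q=129
i=5: a=1 ⇒ p=2049, q=160
(x₁, y₁) = (2049, 160);  2049² − 164·160² = 1 ✓

2049 160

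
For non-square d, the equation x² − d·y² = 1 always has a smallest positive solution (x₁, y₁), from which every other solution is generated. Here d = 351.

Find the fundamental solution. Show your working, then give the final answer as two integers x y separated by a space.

d=351: √d = [18; 1,2,1,3,2,2,2,3,1,2,1,36] (ℓ=12, even), read p_11/q_11
step 0: (18, 1)  from 18·(1,0) + (0,1)
…
step 2: (56, 3)  from 2·(19,1) + (18,1)
…
step 10: (45882, 2449)  from 2·(16543,883) + (12796,683)
step 11: (62425, 3332)  from 1·(45882,2449) + (16543,883)
fundamental: x₁=62425, y₁=3332  (since 3896880625 − 351·11102224 = 1)

62425 3332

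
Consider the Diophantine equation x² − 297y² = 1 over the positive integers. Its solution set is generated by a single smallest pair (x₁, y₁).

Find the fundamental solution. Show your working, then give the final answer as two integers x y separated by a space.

48599 2820

√297 = [17; 4,3,1,1,2,1,1,3,4,34, …], period ℓ=10 (even) → k=9
step 0: (17, 1)  from 17·(1,0) + (0,1)
…
step 3: (293, 17)  from 1·(224,13) + (69,4)
step 4: (517, 30)  from 1·(293,17) + (224,13)
step 5: (1327, 77)  from 2·(517,30) + (293,17)
step 6: (1844, 107)  from 1·(1327,77) + (517,30)
…
step 8: (11357, 659)  from 3·(3171,184) + (1844,107)
step 9: (48599, 2820)  from 4·(11357,659) + (3171,184)
→ (48599, 2820).  Check: 48599²=2361862801, 297·2820²=2361862800, difference 1.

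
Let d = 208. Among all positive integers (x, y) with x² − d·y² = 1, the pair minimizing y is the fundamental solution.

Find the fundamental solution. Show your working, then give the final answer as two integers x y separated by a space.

649 45

√208 → a₀=14, period (2,2,1,2,2,28); ℓ=6 even so k=5
a_0=14:  p_0=14·1+0=14,  q_0=14·0+1=1
…
a_4=2:  p_4=2·101+72=274,  q_4=2·7+5=19
a_5=2:  p_5=2·274+101=649,  q_5=2·19+7=45
fundamental: x₁=649, y₁=45  (since 421201 − 208·2025 = 1)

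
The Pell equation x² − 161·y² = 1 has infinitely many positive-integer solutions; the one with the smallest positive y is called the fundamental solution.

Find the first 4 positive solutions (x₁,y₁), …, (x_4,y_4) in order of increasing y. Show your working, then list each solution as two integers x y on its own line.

[12; 1,2,4,1,2,1,4,2,1,24] for √161; ℓ=10 ⇒ convergent index 9
step 0: (12, 1)  from 12·(1,0) + (0,1)
…
step 3: (165, 13)  from 4·(38,3) + (13,1)
…
step 5: (571, 45)  from 2·(203,16) + (165,13)
step 6: (774, 61)  from 1·(571,45) + (203,16)
step 7: (3667, 289)  from 4·(774,61) + (571,45)
step 8: (8108, 639)  from 2·(3667,289) + (774,61)
step 9: (11775, 928)  from 1·(8108,639) + (3667,289)
fundamental: x₁=11775, y₁=928  (since 138650625 − 161·861184 = 1)
(x_2, y_2) = (11775·11775 + 161·928·928, 11775·928 + 928·11775) = (277301249, 21854400)
(x_3, y_3) = (11775·277301249 + 161·928·21854400, 11775·21854400 + 928·277301249) = (6530444402175, 514671119072)
(x_4, y_4) = (11775·6530444402175 + 161·928·514671119072, 11775·514671119072 + 928·6530444402175) = (153791965393920001, 12120504832291200)

11775 928
277301249 21854400
6530444402175 514671119072
153791965393920001 12120504832291200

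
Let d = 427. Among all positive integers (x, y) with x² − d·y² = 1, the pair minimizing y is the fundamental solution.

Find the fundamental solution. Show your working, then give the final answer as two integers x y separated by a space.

62 3

√427 → a₀=20, period (1,1,1,40); ℓ=4 even so k=3
step 0: (20, 1)  from 20·(1,0) + (0,1)
…
step 2: (41, 2)  from 1·(21,1) + (20,1)
step 3: (62, 3)  from 1·(41,2) + (21,1)
fundamental: x₁=62, y₁=3  (since 3844 − 427·9 = 1)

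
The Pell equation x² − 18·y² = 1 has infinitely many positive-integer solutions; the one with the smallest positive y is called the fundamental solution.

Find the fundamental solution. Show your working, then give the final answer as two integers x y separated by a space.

17 4

√18 → a₀=4, period (4,8); ℓ=2 even so k=1
step 0: (4, 1)  from 4·(1,0) + (0,1)
step 1: (17, 4)  from 4·(4,1) + (1,0)
(x₁, y₁) = (17, 4);  17² − 18·4² = 1 ✓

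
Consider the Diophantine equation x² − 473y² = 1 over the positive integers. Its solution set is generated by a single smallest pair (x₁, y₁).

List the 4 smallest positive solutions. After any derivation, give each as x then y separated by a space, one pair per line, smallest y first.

d=473: √d = [21; 1,2,1,42] (ℓ=4, even), read p_3/q_3
i=0: a=21 ⇒ p=21, q=1
…
i=2: a=2 ⇒ p=65, q=3
i=3: a=1 ⇒ p=87, q=4
(x₁, y₁) = (87, 4);  87² − 473·4² = 1 ✓
(87+4√473)^2 = 15137 + 696√473
(87+4√473)^3 = 2633751 + 121100√473
(87+4√473)^4 = 458257537 + 21070704√473

87 4
15137 696
2633751 121100
458257537 21070704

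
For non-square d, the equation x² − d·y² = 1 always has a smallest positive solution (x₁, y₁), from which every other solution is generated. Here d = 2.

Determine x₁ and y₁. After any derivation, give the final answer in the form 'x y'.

3 2

√2 = [1; 2, …], period ℓ=1 (odd) → k=1
i=0: a=1 ⇒ p=1, q=1
i=1: a=2 ⇒ p=3, q=2
fundamental: x₁=3, y₁=2  (since 9 − 2·4 = 1)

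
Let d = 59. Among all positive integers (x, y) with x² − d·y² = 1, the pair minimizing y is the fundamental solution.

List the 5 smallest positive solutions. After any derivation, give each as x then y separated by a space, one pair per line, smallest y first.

530 69
561799 73140
595506410 77528331
631236232801 82179957720
669109811262650 87110677654869

[7; 1,2,7,2,1,14] for √59; ℓ=6 ⇒ convergent index 5
a_0=7:  p_0=7·1+0=7,  q_0=7·0+1=1
a_1=1:  p_1=1·7+1=8,  q_1=1·1+0=1
a_2=2:  p_2=2·8+7=23,  q_2=2·1+1=3
a_3=7:  p_3=7·23+8=169,  q_3=7·3+1=22
a_4=2:  p_4=2·169+23=361,  q_4=2·22+3=47
a_5=1:  p_5=1·361+169=530,  q_5=1·47+22=69
→ (530, 69).  Check: 530²=280900, 59·69²=280899, difference 1.
n=2: (530,69)∘(530,69) = (530·530+59·69·69, 530·69+69·530) = (561799,73140)
n=3: (561799,73140)∘(530,69) = (530·561799+59·69·73140, 530·73140+69·561799) = (595506410,77528331)
n=4: (595506410,77528331)∘(530,69) = (530·595506410+59·69·77528331, 530·77528331+69·595506410) = (631236232801,82179957720)
n=5: (631236232801,82179957720)∘(530,69) = (530·631236232801+59·69·82179957720, 530·82179957720+69·631236232801) = (669109811262650,87110677654869)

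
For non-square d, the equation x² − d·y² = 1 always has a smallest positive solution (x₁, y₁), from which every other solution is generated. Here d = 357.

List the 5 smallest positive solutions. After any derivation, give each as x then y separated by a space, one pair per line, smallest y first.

3401 180
23133601 1224360
157354750601 8328096540
1070326990454401 56647711440720
7280364031716085001 385317724891680900

d=357: √d = [18; 1,8,2,8,1,36] (ℓ=6, even), read p_5/q_5
k=0  a_k=18  p_k/q_k = 18/1
…
k=3  a_k=2  p_k/q_k = 359/19
k=4  a_k=8  p_k/q_k = 3042/161
k=5  a_k=1  p_k/q_k = 3401/180
fundamental: x₁=3401, y₁=180  (since 11566801 − 357·32400 = 1)
k=2:  x_2 = 3401·3401+357·180·180 = 23133601,  y_2 = 3401·180+180·3401 = 1224360
k=3:  x_3 = 3401·23133601+357·180·1224360 = 157354750601,  y_3 = 3401·1224360+180·23133601 = 8328096540
k=4:  x_4 = 3401·157354750601+357·180·8328096540 = 1070326990454401,  y_4 = 3401·8328096540+180·157354750601 = 56647711440720
k=5:  x_5 = 3401·1070326990454401+357·180·56647711440720 = 7280364031716085001,  y_5 = 3401·56647711440720+180·1070326990454401 = 385317724891680900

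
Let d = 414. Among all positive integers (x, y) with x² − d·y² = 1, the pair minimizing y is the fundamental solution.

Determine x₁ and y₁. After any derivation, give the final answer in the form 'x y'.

24335 1196

√414 = [20; 2,1,7,2,7,1,2,40, …], period ℓ=8 (even) → k=7
i=0: a=20 ⇒ p=20, q=1
…
i=2: a=1 ⇒ p=61, q=3
i=3: a=7 ⇒ p=468, q=23
…
i=6: a=1 ⇒ p=8444, q=415
i=7: a=2 ⇒ p=24335, q=1196
fundamental: x₁=24335, y₁=1196  (since 592192225 − 414·1430416 = 1)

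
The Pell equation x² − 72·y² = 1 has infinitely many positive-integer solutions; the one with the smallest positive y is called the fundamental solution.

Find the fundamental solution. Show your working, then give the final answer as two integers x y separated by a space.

17 2

[8; 2,16] for √72; ℓ=2 ⇒ convergent index 1
a_0=8:  p_0=8·1+0=8,  q_0=8·0+1=1
a_1=2:  p_1=2·8+1=17,  q_1=2·1+0=2
→ (17, 2).  Check: 17²=289, 72·2²=288, difference 1.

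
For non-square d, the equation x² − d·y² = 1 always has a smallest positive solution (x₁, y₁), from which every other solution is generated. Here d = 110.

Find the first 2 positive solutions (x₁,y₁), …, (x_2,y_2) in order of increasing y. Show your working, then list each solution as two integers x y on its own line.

[10; 2,20] for √110; ℓ=2 ⇒ convergent index 1
k=0  a_k=10  p_k/q_k = 10/1
k=1  a_k=2  p_k/q_k = 21/2
→ (21, 2).  Check: 21²=441, 110·2²=440, difference 1.
(21+2√110)^2 = 881 + 84√110

21 2
881 84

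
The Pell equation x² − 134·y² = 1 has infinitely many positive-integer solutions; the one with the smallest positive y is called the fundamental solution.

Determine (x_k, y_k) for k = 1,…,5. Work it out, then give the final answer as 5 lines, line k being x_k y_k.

145925 12606
42588211249 3679061100
12429369452874725 1073733982022394
3627511474778900280001 313369262649556627800
1058689223901792677265417125 91456819303199367841407606

√134 = [11; 1,1,2,1,3,…,1,1,22, …], period ℓ=14 (even) → k=13
i=0: a=11 ⇒ p=11, q=1
i=1: a=1 ⇒ p=12, q=1
i=2: a=1 ⇒ p=23, q=2
i=3: a=2 ⇒ p=58, q=5
i=4: a=1 ⇒ p=81, q=7
…
i=6: a=1 ⇒ p=382, q=33
i=7: a=10 ⇒ p=4121, q=356
i=8: a=1 ⇒ p=4503, q=389
i=9: a=3 ⇒ p=17630, q=1523
i=10: a=1 ⇒ p=22133, q=1912
…
i=12: a=1 ⇒ p=84029, q=7259
i=13: a=1 ⇒ p=145925, q=12606
→ (145925, 12606).  Check: 145925²=21294105625, 134·12606²=21294105624, difference 1.
n=2: (145925,12606)∘(145925,12606) = (145925·145925+134·12606·12606, 145925·12606+12606·145925) = (42588211249,3679061100)
n=3: (42588211249,3679061100)∘(145925,12606) = (145925·42588211249+134·12606·3679061100, 145925·3679061100+12606·42588211249) = (12429369452874725,1073733982022394)
n=4: (12429369452874725,1073733982022394)∘(145925,12606) = (145925·12429369452874725+134·12606·1073733982022394, 145925·1073733982022394+12606·12429369452874725) = (3627511474778900280001,313369262649556627800)
n=5: (3627511474778900280001,313369262649556627800)∘(145925,12606) = (145925·3627511474778900280001+134·12606·313369262649556627800, 145925·313369262649556627800+12606·3627511474778900280001) = (1058689223901792677265417125,91456819303199367841407606)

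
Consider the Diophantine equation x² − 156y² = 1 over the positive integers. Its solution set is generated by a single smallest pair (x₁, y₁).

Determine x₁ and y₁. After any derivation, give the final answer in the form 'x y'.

25 2

√156 = [12; 2,24, …], period ℓ=2 (even) → k=1
a_0=12:  p_0=12·1+0=12,  q_0=12·0+1=1
a_1=2:  p_1=2·12+1=25,  q_1=2·1+0=2
→ (25, 2).  Check: 25²=625, 156·2²=624, difference 1.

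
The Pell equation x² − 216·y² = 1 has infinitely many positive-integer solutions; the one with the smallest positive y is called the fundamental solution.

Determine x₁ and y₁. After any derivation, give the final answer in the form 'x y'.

485 33

d=216: √d = [14; 1,2,3,2,1,28] (ℓ=6, even), read p_5/q_5
step 0: (14, 1)  from 14·(1,0) + (0,1)
…
step 3: (147, 10)  from 3·(44,3) + (15,1)
step 4: (338, 23)  from 2·(147,10) + (44,3)
step 5: (485, 33)  from 1·(338,23) + (147,10)
(x₁, y₁) = (485, 33);  485² − 216·33² = 1 ✓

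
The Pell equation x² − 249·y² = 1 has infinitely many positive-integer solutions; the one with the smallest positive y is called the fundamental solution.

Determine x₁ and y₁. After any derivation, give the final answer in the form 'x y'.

[15; 1,3,1,1,5,…,3,1,30] for √249; ℓ=16 ⇒ convergent index 15
i=0: a=15 ⇒ p=15, q=1
i=1: a=1 ⇒ p=16, q=1
i=2: a=3 ⇒ p=63, q=4
…
i=4: a=1 ⇒ p=142, q=9
i=5: a=5 ⇒ p=789, q=50
i=6: a=1 ⇒ p=931, q=59
…
i=8: a=10 ⇒ p=36751, q=2329
…
i=12: a=1 ⇒ p=1017351, q=64472
…
i=14: a=3 ⇒ p=6669699, q=422675
i=15: a=1 ⇒ p=8553815, q=542076
(x₁, y₁) = (8553815, 542076);  8553815² − 249·542076² = 1 ✓

8553815 542076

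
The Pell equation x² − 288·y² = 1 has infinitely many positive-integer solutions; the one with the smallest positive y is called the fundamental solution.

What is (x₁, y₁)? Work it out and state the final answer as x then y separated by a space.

√288 = [16; 1,32, …], period ℓ=2 (even) → k=1
i=0: a=16 ⇒ p=16, q=1
i=1: a=1 ⇒ p=17, q=1
→ (17, 1).  Check: 17²=289, 288·1²=288, difference 1.

17 1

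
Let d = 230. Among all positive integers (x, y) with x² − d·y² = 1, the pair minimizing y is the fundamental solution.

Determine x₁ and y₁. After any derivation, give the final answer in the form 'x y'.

[15; 6,30] for √230; ℓ=2 ⇒ convergent index 1
i=0: a=15 ⇒ p=15, q=1
i=1: a=6 ⇒ p=91, q=6
(x₁, y₁) = (91, 6);  91² − 230·6² = 1 ✓

91 6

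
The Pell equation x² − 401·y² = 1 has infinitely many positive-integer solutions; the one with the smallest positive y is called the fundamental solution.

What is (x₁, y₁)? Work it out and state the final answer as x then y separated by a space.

801 40

d=401: √d = [20; 40] (ℓ=1, odd), read p_1/q_1
i=0: a=20 ⇒ p=20, q=1
i=1: a=40 ⇒ p=801, q=40
→ (801, 40).  Check: 801²=641601, 401·40²=641600, difference 1.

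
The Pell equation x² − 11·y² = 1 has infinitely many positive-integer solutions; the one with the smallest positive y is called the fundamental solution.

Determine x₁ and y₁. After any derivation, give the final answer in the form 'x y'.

10 3

[3; 3,6] for √11; ℓ=2 ⇒ convergent index 1
k=0  a_k=3  p_k/q_k = 3/1
k=1  a_k=3  p_k/q_k = 10/3
→ (10, 3).  Check: 10²=100, 11·3²=99, difference 1.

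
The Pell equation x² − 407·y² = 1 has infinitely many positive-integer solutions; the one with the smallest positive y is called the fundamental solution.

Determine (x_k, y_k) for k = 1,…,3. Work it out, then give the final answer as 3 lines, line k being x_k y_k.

d=407: √d = [20; 5,1,2,1,5,40] (ℓ=6, even), read p_5/q_5
a_0=20:  p_0=20·1+0=20,  q_0=20·0+1=1
a_1=5:  p_1=5·20+1=101,  q_1=5·1+0=5
a_2=1:  p_2=1·101+20=121,  q_2=1·5+1=6
a_3=2:  p_3=2·121+101=343,  q_3=2·6+5=17
a_4=1:  p_4=1·343+121=464,  q_4=1·17+6=23
a_5=5:  p_5=5·464+343=2663,  q_5=5·23+17=132
fundamental: x₁=2663, y₁=132  (since 7091569 − 407·17424 = 1)
(2663+132√407)^2 = 14183137 + 703032√407
(2663+132√407)^3 = 75539384999 + 3744348300√407

2663 132
14183137 703032
75539384999 3744348300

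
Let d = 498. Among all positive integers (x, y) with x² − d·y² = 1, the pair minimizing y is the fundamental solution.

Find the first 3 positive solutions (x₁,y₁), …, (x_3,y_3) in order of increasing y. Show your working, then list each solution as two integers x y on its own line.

√498 → a₀=22, period (3,6,22,6,3,44); ℓ=6 even so k=5
a_0=22:  p_0=22·1+0=22,  q_0=22·0+1=1
…
a_2=6:  p_2=6·67+22=424,  q_2=6·3+1=19
…
a_4=6:  p_4=6·9395+424=56794,  q_4=6·421+19=2545
a_5=3:  p_5=3·56794+9395=179777,  q_5=3·2545+421=8056
→ (179777, 8056).  Check: 179777²=32319769729, 498·8056²=32319769728, difference 1.
n=2: (179777,8056)∘(179777,8056) = (179777·179777+498·8056·8056, 179777·8056+8056·179777) = (64639539457,2896567024)
n=3: (64639539457,2896567024)∘(179777,8056) = (179777·64639539457+498·8056·2896567024, 179777·2896567024+8056·64639539457) = (23241404969742401,1041472259739240)

179777 8056
64639539457 2896567024
23241404969742401 1041472259739240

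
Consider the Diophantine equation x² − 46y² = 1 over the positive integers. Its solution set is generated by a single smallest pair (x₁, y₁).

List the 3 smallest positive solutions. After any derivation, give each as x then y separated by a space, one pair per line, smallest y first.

√46 → a₀=6, period (1,3,1,1,2,6,2,1,1,3,1,12); ℓ=12 even so k=11
i=0: a=6 ⇒ p=6, q=1
…
i=6: a=6 ⇒ p=997, q=147
…
i=10: a=3 ⇒ p=19038, q=2807
i=11: a=1 ⇒ p=24335, q=3588
fundamental: x₁=24335, y₁=3588  (since 592192225 − 46·12873744 = 1)
n=2: (24335,3588)∘(24335,3588) = (24335·24335+46·3588·3588, 24335·3588+3588·24335) = (1184384449,174627960)
n=3: (1184384449,174627960)∘(24335,3588) = (24335·1184384449+46·3588·174627960, 24335·174627960+3588·1184384449) = (57643991108495,8499142809612)

24335 3588
1184384449 174627960
57643991108495 8499142809612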